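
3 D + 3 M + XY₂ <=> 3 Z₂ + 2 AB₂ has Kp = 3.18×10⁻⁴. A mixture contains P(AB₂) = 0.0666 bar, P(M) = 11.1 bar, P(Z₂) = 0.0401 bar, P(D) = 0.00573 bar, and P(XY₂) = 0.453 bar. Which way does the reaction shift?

Qp = P(Z₂)³·P(AB₂)² / (P(D)³·P(M)³·P(XY₂)) = (0.0401)³·(0.0666)² / ((0.00573)³·(11.1)³·(0.453)) = 0.00245
Qp = 0.00245 > Kp = 3.18×10⁻⁴, so the reverse reaction proceeds.

reverse (toward reactants)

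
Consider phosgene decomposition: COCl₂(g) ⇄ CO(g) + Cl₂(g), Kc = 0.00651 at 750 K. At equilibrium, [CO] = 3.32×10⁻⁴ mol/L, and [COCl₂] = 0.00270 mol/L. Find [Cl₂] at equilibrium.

[Cl₂] = 0.0529 mol/L

At equilibrium, Kc = [CO]·[Cl₂] / [COCl₂] = 0.00651.
(3.32×10⁻⁴)·([Cl₂]) / (0.00270) = 0.00651
[Cl₂] = 0.0529 mol/L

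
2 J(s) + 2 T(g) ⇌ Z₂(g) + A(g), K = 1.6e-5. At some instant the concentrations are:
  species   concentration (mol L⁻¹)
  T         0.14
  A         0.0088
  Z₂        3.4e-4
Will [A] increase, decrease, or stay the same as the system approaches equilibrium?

(J is a pure solid — omitted from Q.)
Q = [Z₂]·[A] / [T]² = (3.4e-4)·(0.0088) / (0.14)² = 1.5e-4
Q = 1.5e-4 > K = 1.6e-5: net reverse reaction.
A is a product, so it decreases.

decrease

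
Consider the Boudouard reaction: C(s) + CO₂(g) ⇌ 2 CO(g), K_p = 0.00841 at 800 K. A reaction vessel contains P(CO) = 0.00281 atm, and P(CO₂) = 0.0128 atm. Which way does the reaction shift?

(C is a pure solid — omitted from Q_p.)
Q_p = P(CO)² / P(CO₂) = (0.00281)² / (0.0128) = 6.17e-4
Q_p = 6.17e-4 < K_p = 0.00841, so the forward reaction proceeds.

in the forward direction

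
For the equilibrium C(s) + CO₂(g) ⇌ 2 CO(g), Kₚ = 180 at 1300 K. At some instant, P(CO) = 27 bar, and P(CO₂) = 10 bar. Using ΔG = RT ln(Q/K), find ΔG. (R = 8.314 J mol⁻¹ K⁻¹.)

(C is a pure solid — omitted from Qₚ.)
Qₚ = P(CO)² / P(CO₂) = (27)² / (10) = 72.9
ΔG = RT ln(Qₚ/Kₚ) = (8.314 J mol⁻¹ K⁻¹)(1300 K) × ln(72.9/180)
   = (10.81 kJ/mol)(-0.9039) = -9.77 kJ/mol
ΔG < 0, so the forward reaction is spontaneous (proceeds forward).

ΔG = -9.77 kJ/mol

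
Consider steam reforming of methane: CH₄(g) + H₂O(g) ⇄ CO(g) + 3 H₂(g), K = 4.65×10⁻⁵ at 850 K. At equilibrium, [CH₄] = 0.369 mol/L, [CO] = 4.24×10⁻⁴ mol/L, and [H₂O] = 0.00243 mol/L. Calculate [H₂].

[H₂] = 0.0462 mol/L

At equilibrium, K = [CO]·[H₂]³ / ([CH₄]·[H₂O]) = 4.65×10⁻⁵.
(4.24×10⁻⁴)·([H₂])³ / ((0.369)·(0.00243)) = 4.65×10⁻⁵
[H₂]³ = 9.83×10⁻⁵ ⇒ [H₂] = 0.0462 mol/L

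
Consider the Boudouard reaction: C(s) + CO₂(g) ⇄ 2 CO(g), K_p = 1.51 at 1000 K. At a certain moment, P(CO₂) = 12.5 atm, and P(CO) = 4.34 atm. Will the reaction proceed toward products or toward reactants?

no net change (already at equilibrium)

(C is a pure solid — omitted from Q_p.)
Q_p = P(CO)² / P(CO₂) = (4.34)² / (12.5) = 1.51
Q_p = 1.51 = K_p, so the system is already at equilibrium.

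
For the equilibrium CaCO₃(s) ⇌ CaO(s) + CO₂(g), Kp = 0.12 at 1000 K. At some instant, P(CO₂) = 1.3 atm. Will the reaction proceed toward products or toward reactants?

in the reverse direction

(CaCO₃, CaO are pure solids — omitted from Qp.)
Qp = P(CO₂) = 1.3
Qp = 1.3 > Kp = 0.12, so the reverse reaction proceeds.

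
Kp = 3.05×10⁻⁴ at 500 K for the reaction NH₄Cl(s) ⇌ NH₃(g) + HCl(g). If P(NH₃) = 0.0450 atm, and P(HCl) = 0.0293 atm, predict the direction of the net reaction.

to the left

(NH₄Cl is a pure solid — omitted from Qp.)
Qp = P(NH₃)·P(HCl) = (0.0450)·(0.0293) = 0.00132
Qp = 0.00132 > Kp = 3.05×10⁻⁴, so the reverse reaction proceeds.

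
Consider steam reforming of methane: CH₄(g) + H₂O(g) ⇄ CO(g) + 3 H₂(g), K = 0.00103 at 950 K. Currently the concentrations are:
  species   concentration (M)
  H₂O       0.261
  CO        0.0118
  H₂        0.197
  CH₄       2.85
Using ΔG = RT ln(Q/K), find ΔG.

ΔG = -16.9 kJ/mol

Q = [CO]·[H₂]³ / ([CH₄]·[H₂O]) = (0.0118)·(0.197)³ / ((2.85)·(0.261)) = 1.21e-4
ΔG = RT ln(Q/K) = (8.314 J mol⁻¹ K⁻¹)(950 K) × ln(1.21e-4/0.00103)
   = (7.898 kJ/mol)(-2.142) = -16.9 kJ/mol
ΔG < 0, so the forward reaction is spontaneous (proceeds forward).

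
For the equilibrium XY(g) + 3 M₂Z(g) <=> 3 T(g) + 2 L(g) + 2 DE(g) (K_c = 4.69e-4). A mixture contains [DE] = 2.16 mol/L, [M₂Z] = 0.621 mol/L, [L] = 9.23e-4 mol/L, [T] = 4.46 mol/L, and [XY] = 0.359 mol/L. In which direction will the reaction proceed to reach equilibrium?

Q_c = [T]³·[L]²·[DE]² / ([XY]·[M₂Z]³) = (4.46)³·(9.23e-4)²·(2.16)² / ((0.359)·(0.621)³) = 0.00410
Q_c = 0.00410 > K_c = 4.69e-4, so the reverse reaction proceeds.

reverse (toward reactants)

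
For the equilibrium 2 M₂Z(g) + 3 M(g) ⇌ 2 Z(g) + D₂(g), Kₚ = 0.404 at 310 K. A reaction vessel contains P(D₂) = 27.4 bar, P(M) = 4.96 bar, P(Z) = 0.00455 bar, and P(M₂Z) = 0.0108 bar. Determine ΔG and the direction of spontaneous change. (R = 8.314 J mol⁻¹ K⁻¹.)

Qₚ = P(Z)²·P(D₂) / (P(M₂Z)²·P(M)³) = (0.00455)²·(27.4) / ((0.0108)²·(4.96)³) = 0.0399
ΔG = RT ln(Qₚ/Kₚ) = (8.314 J mol⁻¹ K⁻¹)(310 K) × ln(0.0399/0.404)
   = (2.577 kJ/mol)(-2.315) = -5.97 kJ/mol
ΔG < 0, so the forward reaction is spontaneous (proceeds forward).

ΔG = -5.97 kJ/mol; the forward reaction is spontaneous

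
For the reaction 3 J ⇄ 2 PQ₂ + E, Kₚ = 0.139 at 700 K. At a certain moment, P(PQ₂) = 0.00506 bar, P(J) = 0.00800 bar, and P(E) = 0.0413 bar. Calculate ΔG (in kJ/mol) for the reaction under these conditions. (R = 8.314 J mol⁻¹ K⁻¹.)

Qₚ = P(PQ₂)²·P(E) / P(J)³ = (0.00506)²·(0.0413) / (0.00800)³ = 2.07
ΔG = RT ln(Qₚ/Kₚ) = (8.314 J mol⁻¹ K⁻¹)(700 K) × ln(2.07/0.139)
   = (5.820 kJ/mol)(2.701) = 15.7 kJ/mol
ΔG > 0, so the forward reaction is non-spontaneous (proceeds in reverse).

ΔG = 15.7 kJ/mol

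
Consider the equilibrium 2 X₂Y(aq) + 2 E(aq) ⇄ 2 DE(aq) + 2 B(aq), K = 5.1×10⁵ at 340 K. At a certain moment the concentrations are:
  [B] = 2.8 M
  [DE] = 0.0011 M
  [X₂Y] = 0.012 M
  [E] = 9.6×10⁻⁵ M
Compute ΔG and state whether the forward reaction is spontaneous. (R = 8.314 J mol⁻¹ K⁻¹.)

ΔG = 7.46 kJ/mol; the forward reaction is non-spontaneous

Q = [DE]²·[B]² / ([X₂Y]²·[E]²) = (0.0011)²·(2.8)² / ((0.012)²·(9.6×10⁻⁵)²) = 7.15×10⁶
ΔG = RT ln(Q/K) = (8.314 J mol⁻¹ K⁻¹)(340 K) × ln(7.15×10⁶/5.1×10⁵)
   = (2.827 kJ/mol)(2.640) = 7.46 kJ/mol
ΔG > 0, so the forward reaction is non-spontaneous (proceeds in reverse).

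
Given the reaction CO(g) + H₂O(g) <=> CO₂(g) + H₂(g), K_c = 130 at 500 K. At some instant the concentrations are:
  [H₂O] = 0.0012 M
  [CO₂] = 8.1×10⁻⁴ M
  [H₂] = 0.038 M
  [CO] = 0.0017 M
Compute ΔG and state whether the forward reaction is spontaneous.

ΔG = -8.95 kJ/mol; the forward reaction is spontaneous

Q_c = [CO₂]·[H₂] / ([CO]·[H₂O]) = (8.1×10⁻⁴)·(0.038) / ((0.0017)·(0.0012)) = 15.1
ΔG = RT ln(Q_c/K_c) = (8.314 J mol⁻¹ K⁻¹)(500 K) × ln(15.1/130)
   = (4.157 kJ/mol)(-2.153) = -8.95 kJ/mol
ΔG < 0, so the forward reaction is spontaneous (proceeds forward).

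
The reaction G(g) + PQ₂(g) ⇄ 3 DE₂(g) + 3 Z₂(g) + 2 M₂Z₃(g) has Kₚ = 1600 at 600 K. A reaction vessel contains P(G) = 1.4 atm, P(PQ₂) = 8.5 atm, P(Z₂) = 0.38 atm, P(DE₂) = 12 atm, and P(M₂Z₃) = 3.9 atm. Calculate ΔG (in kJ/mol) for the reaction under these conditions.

Qₚ = P(DE₂)³·P(Z₂)³·P(M₂Z₃)² / (P(G)·P(PQ₂)) = (12)³·(0.38)³·(3.9)² / ((1.4)·(8.5)) = 121
ΔG = RT ln(Qₚ/Kₚ) = (8.314 J mol⁻¹ K⁻¹)(600 K) × ln(121/1600)
   = (4.988 kJ/mol)(-2.582) = -12.9 kJ/mol
ΔG < 0, so the forward reaction is spontaneous (proceeds forward).

ΔG = -12.9 kJ/mol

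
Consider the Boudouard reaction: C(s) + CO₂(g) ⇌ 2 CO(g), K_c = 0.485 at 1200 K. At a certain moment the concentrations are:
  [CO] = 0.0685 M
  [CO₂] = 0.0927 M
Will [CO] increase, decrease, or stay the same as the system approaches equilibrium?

(C is a pure solid — omitted from Q_c.)
Q_c = [CO]² / [CO₂] = (0.0685)² / (0.0927) = 0.0506
Q_c = 0.0506 < K_c = 0.485: net forward reaction.
CO is a product, so it increases.

increase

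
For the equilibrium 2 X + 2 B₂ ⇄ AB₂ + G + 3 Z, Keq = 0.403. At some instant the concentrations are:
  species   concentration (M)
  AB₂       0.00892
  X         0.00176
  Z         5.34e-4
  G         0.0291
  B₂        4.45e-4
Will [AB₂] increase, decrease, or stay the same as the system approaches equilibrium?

Q = [AB₂]·[G]·[Z]³ / ([X]²·[B₂]²) = (0.00892)·(0.0291)·(5.34e-4)³ / ((0.00176)²·(4.45e-4)²) = 0.0644
Q = 0.0644 < Keq = 0.403: net forward reaction.
AB₂ is a product, so it increases.

increase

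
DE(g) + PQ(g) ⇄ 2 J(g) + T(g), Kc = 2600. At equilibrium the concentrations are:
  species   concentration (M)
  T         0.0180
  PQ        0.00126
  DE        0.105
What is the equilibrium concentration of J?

At equilibrium, Kc = [J]²·[T] / ([DE]·[PQ]) = 2600.
([J])²·(0.0180) / ((0.105)·(0.00126)) = 2600
[J]² = 19.1 ⇒ [J] = 4.37 M

[J] = 4.37 M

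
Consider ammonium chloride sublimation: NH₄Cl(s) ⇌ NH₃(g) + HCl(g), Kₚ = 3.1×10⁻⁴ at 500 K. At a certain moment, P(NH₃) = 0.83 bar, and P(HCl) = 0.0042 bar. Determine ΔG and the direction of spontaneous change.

(NH₄Cl is a pure solid — omitted from Qₚ.)
Qₚ = P(NH₃)·P(HCl) = (0.83)·(0.0042) = 0.00349
ΔG = RT ln(Qₚ/Kₚ) = (8.314 J mol⁻¹ K⁻¹)(500 K) × ln(0.00349/3.1×10⁻⁴)
   = (4.157 kJ/mol)(2.421) = 10.1 kJ/mol
ΔG > 0, so the forward reaction is non-spontaneous (proceeds in reverse).

ΔG = 10.1 kJ/mol; the forward reaction is non-spontaneous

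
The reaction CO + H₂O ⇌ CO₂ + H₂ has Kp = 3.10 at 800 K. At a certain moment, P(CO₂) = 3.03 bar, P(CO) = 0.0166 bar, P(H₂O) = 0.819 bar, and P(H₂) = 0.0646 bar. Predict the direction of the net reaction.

in the reverse direction

Qp = P(CO₂)·P(H₂) / (P(CO)·P(H₂O)) = (3.03)·(0.0646) / ((0.0166)·(0.819)) = 14.4
Qp = 14.4 > Kp = 3.10, so the reverse reaction proceeds.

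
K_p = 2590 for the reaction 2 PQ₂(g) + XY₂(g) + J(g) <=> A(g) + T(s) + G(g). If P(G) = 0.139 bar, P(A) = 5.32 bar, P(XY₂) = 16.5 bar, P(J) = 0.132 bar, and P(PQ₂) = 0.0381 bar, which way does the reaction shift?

(T is a pure solid — omitted from Q_p.)
Q_p = P(A)·P(G) / (P(PQ₂)²·P(XY₂)·P(J)) = (5.32)·(0.139) / ((0.0381)²·(16.5)·(0.132)) = 234
Q_p = 234 < K_p = 2590, so the forward reaction proceeds.

in the forward direction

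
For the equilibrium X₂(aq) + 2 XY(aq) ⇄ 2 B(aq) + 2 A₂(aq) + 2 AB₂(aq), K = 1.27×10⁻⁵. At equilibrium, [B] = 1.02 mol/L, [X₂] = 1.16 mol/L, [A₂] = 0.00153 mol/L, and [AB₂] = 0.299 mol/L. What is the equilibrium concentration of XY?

[XY] = 0.122 mol/L

At equilibrium, K = [B]²·[A₂]²·[AB₂]² / ([X₂]·[XY]²) = 1.27×10⁻⁵.
(1.02)²·(0.00153)²·(0.299)² / ((1.16)·([XY])²) = 1.27×10⁻⁵
[XY]² = 0.0148 ⇒ [XY] = 0.122 mol/L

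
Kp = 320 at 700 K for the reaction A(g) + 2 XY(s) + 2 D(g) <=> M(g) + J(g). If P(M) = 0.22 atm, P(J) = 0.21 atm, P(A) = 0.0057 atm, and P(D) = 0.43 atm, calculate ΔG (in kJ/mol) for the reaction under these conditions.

ΔG = -11.6 kJ/mol

(XY is a pure solid — omitted from Qp.)
Qp = P(M)·P(J) / (P(A)·P(D)²) = (0.22)·(0.21) / ((0.0057)·(0.43)²) = 43.8
ΔG = RT ln(Qp/Kp) = (8.314 J mol⁻¹ K⁻¹)(700 K) × ln(43.8/320)
   = (5.820 kJ/mol)(-1.989) = -11.6 kJ/mol
ΔG < 0, so the forward reaction is spontaneous (proceeds forward).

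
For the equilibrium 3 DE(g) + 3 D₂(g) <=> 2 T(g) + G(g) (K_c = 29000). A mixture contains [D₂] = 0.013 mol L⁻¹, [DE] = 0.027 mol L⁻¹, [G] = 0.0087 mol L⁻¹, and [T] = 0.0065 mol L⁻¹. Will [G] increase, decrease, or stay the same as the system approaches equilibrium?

increase

Q_c = [T]²·[G] / ([DE]³·[D₂]³) = (0.0065)²·(0.0087) / ((0.027)³·(0.013)³) = 8500
Q_c = 8500 < K_c = 29000: net forward reaction.
G is a product, so it increases.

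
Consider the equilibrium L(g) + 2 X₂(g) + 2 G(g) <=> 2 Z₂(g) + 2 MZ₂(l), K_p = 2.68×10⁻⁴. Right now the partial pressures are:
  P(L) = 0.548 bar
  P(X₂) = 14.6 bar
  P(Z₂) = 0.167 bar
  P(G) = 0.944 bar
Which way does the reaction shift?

no net change (already at equilibrium)

(MZ₂ is a pure liquid — omitted from Q_p.)
Q_p = P(Z₂)² / (P(L)·P(X₂)²·P(G)²) = (0.167)² / ((0.548)·(14.6)²·(0.944)²) = 2.68×10⁻⁴
Q_p = 2.68×10⁻⁴ = K_p, so the system is already at equilibrium.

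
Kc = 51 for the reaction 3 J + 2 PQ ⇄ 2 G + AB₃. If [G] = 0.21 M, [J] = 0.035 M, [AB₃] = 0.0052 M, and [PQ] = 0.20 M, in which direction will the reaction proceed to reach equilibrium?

Qc = [G]²·[AB₃] / ([J]³·[PQ]²) = (0.21)²·(0.0052) / ((0.035)³·(0.20)²) = 130
Qc = 130 > Kc = 51, so the reverse reaction proceeds.

in the reverse direction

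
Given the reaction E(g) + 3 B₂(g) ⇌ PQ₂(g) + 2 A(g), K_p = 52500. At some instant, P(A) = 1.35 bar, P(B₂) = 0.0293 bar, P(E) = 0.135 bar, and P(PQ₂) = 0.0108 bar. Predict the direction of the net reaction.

Q_p = P(PQ₂)·P(A)² / (P(E)·P(B₂)³) = (0.0108)·(1.35)² / ((0.135)·(0.0293)³) = 5800
Q_p = 5800 < K_p = 52500, so the forward reaction proceeds.

in the forward direction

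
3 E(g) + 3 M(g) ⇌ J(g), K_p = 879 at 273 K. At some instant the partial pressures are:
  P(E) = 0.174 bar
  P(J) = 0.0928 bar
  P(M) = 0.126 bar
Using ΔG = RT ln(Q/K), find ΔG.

ΔG = 5.23 kJ/mol

Q_p = P(J) / (P(E)³·P(M)³) = (0.0928) / ((0.174)³·(0.126)³) = 8810
ΔG = RT ln(Q_p/K_p) = (8.314 J mol⁻¹ K⁻¹)(273 K) × ln(8810/879)
   = (2.270 kJ/mol)(2.305) = 5.23 kJ/mol
ΔG > 0, so the forward reaction is non-spontaneous (proceeds in reverse).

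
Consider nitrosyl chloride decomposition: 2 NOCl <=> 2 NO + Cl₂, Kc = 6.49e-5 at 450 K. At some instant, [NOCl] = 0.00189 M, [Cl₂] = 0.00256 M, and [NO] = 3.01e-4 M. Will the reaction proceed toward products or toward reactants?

Qc = [NO]²·[Cl₂] / [NOCl]² = (3.01e-4)²·(0.00256) / (0.00189)² = 6.49e-5
Qc = 6.49e-5 = Kc, so the system is already at equilibrium.

neither direction; the system is at equilibrium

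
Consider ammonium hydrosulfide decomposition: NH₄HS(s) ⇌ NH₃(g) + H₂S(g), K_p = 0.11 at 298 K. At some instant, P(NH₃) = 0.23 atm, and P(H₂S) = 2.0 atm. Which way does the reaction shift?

(NH₄HS is a pure solid — omitted from Q_p.)
Q_p = P(NH₃)·P(H₂S) = (0.23)·(2.0) = 0.46
Q_p = 0.46 > K_p = 0.11, so the reverse reaction proceeds.

toward reactants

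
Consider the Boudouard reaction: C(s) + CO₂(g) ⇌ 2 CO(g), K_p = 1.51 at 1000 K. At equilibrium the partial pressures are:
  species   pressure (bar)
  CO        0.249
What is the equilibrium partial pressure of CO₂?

P(CO₂) = 0.0411 bar

(C is a pure solid — omitted from K_p.)
At equilibrium, K_p = P(CO)² / P(CO₂) = 1.51.
(0.249)² / (P(CO₂)) = 1.51
P(CO₂) = 0.0411 bar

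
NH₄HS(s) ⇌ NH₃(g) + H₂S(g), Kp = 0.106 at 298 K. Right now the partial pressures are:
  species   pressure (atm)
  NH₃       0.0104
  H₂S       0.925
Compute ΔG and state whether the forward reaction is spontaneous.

(NH₄HS is a pure solid — omitted from Qp.)
Qp = P(NH₃)·P(H₂S) = (0.0104)·(0.925) = 0.00962
ΔG = RT ln(Qp/Kp) = (8.314 J mol⁻¹ K⁻¹)(298 K) × ln(0.00962/0.106)
   = (2.478 kJ/mol)(-2.400) = -5.95 kJ/mol
ΔG < 0, so the forward reaction is spontaneous (proceeds forward).

ΔG = -5.95 kJ/mol; the forward reaction is spontaneous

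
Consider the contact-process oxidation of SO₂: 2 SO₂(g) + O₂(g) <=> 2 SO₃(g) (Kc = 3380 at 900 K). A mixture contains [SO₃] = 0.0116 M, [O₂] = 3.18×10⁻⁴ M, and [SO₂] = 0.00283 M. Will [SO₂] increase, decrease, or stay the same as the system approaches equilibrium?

increase

Qc = [SO₃]² / ([SO₂]²·[O₂]) = (0.0116)² / ((0.00283)²·(3.18×10⁻⁴)) = 52800
Qc = 52800 > Kc = 3380: net reverse reaction.
SO₂ is a reactant, so it increases.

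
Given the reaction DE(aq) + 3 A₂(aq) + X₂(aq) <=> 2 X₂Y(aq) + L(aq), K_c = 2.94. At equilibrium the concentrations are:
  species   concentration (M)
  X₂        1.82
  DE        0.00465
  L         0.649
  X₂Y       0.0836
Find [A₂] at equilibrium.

[A₂] = 0.567 M

At equilibrium, K_c = [X₂Y]²·[L] / ([DE]·[A₂]³·[X₂]) = 2.94.
(0.0836)²·(0.649) / ((0.00465)·([A₂])³·(1.82)) = 2.94
[A₂]³ = 0.182 ⇒ [A₂] = 0.567 M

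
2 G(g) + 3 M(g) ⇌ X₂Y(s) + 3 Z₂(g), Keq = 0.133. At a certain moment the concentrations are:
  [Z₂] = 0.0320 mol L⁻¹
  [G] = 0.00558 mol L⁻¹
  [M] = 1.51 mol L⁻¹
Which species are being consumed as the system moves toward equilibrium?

X₂Y, Z₂ (products)

(X₂Y is a pure solid — omitted from Q.)
Q = [Z₂]³ / ([G]²·[M]³) = (0.0320)³ / ((0.00558)²·(1.51)³) = 0.306
Q = 0.306 > Keq = 0.133: net reverse reaction.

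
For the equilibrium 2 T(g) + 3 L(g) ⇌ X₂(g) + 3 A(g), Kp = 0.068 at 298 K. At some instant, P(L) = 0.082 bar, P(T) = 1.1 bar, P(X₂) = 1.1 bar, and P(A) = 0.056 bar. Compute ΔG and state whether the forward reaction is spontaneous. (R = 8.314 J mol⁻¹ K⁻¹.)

Qp = P(X₂)·P(A)³ / (P(T)²·P(L)³) = (1.1)·(0.056)³ / ((1.1)²·(0.082)³) = 0.290
ΔG = RT ln(Qp/Kp) = (8.314 J mol⁻¹ K⁻¹)(298 K) × ln(0.290/0.068)
   = (2.478 kJ/mol)(1.450) = 3.59 kJ/mol
ΔG > 0, so the forward reaction is non-spontaneous (proceeds in reverse).

ΔG = 3.59 kJ/mol; the forward reaction is non-spontaneous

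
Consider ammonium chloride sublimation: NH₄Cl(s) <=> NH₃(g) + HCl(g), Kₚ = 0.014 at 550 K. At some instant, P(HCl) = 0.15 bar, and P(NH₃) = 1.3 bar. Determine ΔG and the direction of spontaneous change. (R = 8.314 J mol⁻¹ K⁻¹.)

(NH₄Cl is a pure solid — omitted from Qₚ.)
Qₚ = P(NH₃)·P(HCl) = (1.3)·(0.15) = 0.195
ΔG = RT ln(Qₚ/Kₚ) = (8.314 J mol⁻¹ K⁻¹)(550 K) × ln(0.195/0.014)
   = (4.573 kJ/mol)(2.634) = 12.0 kJ/mol
ΔG > 0, so the forward reaction is non-spontaneous (proceeds in reverse).

ΔG = 12.0 kJ/mol; the forward reaction is non-spontaneous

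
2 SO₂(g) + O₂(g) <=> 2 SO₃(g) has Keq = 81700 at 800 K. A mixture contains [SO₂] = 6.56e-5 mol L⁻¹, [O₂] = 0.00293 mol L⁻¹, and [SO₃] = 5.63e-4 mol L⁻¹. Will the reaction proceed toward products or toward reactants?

Q = [SO₃]² / ([SO₂]²·[O₂]) = (5.63e-4)² / ((6.56e-5)²·(0.00293)) = 25100
Q = 25100 < Keq = 81700, so the forward reaction proceeds.

forward (toward products)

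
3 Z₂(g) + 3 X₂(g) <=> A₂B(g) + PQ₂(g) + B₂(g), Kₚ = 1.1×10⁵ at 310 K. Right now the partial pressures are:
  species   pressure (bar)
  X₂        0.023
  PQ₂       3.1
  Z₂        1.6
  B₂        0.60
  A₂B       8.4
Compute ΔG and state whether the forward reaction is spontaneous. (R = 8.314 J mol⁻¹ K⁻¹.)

Qₚ = P(A₂B)·P(PQ₂)·P(B₂) / (P(Z₂)³·P(X₂)³) = (8.4)·(3.1)·(0.60) / ((1.6)³·(0.023)³) = 3.14×10⁵
ΔG = RT ln(Qₚ/Kₚ) = (8.314 J mol⁻¹ K⁻¹)(310 K) × ln(3.14×10⁵/1.1×10⁵)
   = (2.577 kJ/mol)(1.049) = 2.70 kJ/mol
ΔG > 0, so the forward reaction is non-spontaneous (proceeds in reverse).

ΔG = 2.70 kJ/mol; the forward reaction is non-spontaneous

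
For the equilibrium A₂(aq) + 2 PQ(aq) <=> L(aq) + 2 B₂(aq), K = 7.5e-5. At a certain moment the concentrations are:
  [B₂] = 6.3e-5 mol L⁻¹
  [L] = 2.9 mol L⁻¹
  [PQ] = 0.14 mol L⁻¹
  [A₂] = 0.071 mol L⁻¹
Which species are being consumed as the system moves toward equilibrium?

A₂, PQ (reactants)

Q = [L]·[B₂]² / ([A₂]·[PQ]²) = (2.9)·(6.3e-5)² / ((0.071)·(0.14)²) = 8.3e-6
Q = 8.3e-6 < K = 7.5e-5: net forward reaction.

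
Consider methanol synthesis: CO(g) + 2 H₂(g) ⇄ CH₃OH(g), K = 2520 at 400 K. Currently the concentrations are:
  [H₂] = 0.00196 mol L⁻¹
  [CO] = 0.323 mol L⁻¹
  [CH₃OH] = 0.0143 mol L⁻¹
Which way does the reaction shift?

Q = [CH₃OH] / ([CO]·[H₂]²) = (0.0143) / ((0.323)·(0.00196)²) = 11500
Q = 11500 > K = 2520, so the reverse reaction proceeds.

to the left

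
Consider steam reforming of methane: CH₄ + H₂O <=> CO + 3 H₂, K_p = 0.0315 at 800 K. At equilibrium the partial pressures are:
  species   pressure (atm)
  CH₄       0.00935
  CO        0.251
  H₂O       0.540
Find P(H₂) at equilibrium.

P(H₂) = 0.0859 atm

At equilibrium, K_p = P(CO)·P(H₂)³ / (P(CH₄)·P(H₂O)) = 0.0315.
(0.251)·(P(H₂))³ / ((0.00935)·(0.540)) = 0.0315
P(H₂)³ = 6.34e-4 ⇒ P(H₂) = 0.0859 atm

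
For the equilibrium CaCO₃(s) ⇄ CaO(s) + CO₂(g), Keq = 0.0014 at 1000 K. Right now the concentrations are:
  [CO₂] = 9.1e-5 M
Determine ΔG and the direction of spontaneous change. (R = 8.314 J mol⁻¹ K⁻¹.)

ΔG = -22.7 kJ/mol; the forward reaction is spontaneous

(CaCO₃, CaO are pure solids — omitted from Q.)
Q = [CO₂] = 9.10e-5
ΔG = RT ln(Q/Keq) = (8.314 J mol⁻¹ K⁻¹)(1000 K) × ln(9.10e-5/0.0014)
   = (8.314 kJ/mol)(-2.733) = -22.7 kJ/mol
ΔG < 0, so the forward reaction is spontaneous (proceeds forward).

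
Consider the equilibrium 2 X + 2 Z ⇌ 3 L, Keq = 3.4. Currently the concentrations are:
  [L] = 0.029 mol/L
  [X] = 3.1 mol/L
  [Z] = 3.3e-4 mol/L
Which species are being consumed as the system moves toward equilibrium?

L (products)

Q = [L]³ / ([X]²·[Z]²) = (0.029)³ / ((3.1)²·(3.3e-4)²) = 23
Q = 23 > Keq = 3.4: net reverse reaction.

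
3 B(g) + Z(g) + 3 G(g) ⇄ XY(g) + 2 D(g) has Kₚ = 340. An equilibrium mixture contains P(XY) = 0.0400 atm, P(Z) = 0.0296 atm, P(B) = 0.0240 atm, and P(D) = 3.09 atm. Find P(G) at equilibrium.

At equilibrium, Kₚ = P(XY)·P(D)² / (P(B)³·P(Z)·P(G)³) = 340.
(0.0400)·(3.09)² / ((0.0240)³·(0.0296)·(P(G))³) = 340
P(G)³ = 2750 ⇒ P(G) = 14.0 atm

P(G) = 14.0 atm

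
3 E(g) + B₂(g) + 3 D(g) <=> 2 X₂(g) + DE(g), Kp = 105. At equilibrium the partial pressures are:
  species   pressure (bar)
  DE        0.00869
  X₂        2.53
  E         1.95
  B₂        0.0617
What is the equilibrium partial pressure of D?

At equilibrium, Kp = P(X₂)²·P(DE) / (P(E)³·P(B₂)·P(D)³) = 105.
(2.53)²·(0.00869) / ((1.95)³·(0.0617)·(P(D))³) = 105
P(D)³ = 0.00116 ⇒ P(D) = 0.105 bar

P(D) = 0.105 bar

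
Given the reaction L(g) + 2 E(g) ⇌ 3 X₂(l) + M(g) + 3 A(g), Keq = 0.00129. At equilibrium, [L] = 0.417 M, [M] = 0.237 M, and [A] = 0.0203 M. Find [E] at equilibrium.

(X₂ is a pure liquid — omitted from Keq.)
At equilibrium, Keq = [M]·[A]³ / ([L]·[E]²) = 0.00129.
(0.237)·(0.0203)³ / ((0.417)·([E])²) = 0.00129
[E]² = 0.00369 ⇒ [E] = 0.0607 M

[E] = 0.0607 M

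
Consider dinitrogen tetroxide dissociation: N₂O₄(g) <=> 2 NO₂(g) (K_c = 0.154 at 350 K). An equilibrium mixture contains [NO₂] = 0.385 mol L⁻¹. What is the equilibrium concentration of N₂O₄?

[N₂O₄] = 0.962 mol L⁻¹

At equilibrium, K_c = [NO₂]² / [N₂O₄] = 0.154.
(0.385)² / ([N₂O₄]) = 0.154
[N₂O₄] = 0.962 mol L⁻¹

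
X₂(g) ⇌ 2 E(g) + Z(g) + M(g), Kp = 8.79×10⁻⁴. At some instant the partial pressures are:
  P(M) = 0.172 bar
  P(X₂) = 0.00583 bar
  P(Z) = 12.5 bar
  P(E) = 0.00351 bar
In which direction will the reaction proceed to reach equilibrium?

Qp = P(E)²·P(Z)·P(M) / P(X₂) = (0.00351)²·(12.5)·(0.172) / (0.00583) = 0.00454
Qp = 0.00454 > Kp = 8.79×10⁻⁴, so the reverse reaction proceeds.

toward reactants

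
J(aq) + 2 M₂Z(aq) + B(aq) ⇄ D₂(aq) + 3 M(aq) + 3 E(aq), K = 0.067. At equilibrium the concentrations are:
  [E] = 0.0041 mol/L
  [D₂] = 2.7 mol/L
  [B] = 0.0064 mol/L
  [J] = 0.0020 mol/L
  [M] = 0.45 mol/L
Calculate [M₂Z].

[M₂Z] = 0.14 mol/L

At equilibrium, K = [D₂]·[M]³·[E]³ / ([J]·[M₂Z]²·[B]) = 0.067.
(2.7)·(0.45)³·(0.0041)³ / ((0.0020)·([M₂Z])²·(0.0064)) = 0.067
[M₂Z]² = 0.0198 ⇒ [M₂Z] = 0.14 mol/L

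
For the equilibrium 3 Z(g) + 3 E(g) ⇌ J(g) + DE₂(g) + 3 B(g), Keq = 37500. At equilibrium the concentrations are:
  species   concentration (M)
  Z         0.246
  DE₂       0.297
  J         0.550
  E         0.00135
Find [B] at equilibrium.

[B] = 0.0203 M

At equilibrium, Keq = [J]·[DE₂]·[B]³ / ([Z]³·[E]³) = 37500.
(0.550)·(0.297)·([B])³ / ((0.246)³·(0.00135)³) = 37500
[B]³ = 8.41e-6 ⇒ [B] = 0.0203 M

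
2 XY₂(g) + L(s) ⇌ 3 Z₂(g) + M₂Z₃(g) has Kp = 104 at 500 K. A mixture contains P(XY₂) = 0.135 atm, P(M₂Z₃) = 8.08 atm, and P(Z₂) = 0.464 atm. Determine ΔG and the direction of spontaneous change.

ΔG = -3.55 kJ/mol; the forward reaction is spontaneous

(L is a pure solid — omitted from Qp.)
Qp = P(Z₂)³·P(M₂Z₃) / P(XY₂)² = (0.464)³·(8.08) / (0.135)² = 44.3
ΔG = RT ln(Qp/Kp) = (8.314 J mol⁻¹ K⁻¹)(500 K) × ln(44.3/104)
   = (4.157 kJ/mol)(-0.8534) = -3.55 kJ/mol
ΔG < 0, so the forward reaction is spontaneous (proceeds forward).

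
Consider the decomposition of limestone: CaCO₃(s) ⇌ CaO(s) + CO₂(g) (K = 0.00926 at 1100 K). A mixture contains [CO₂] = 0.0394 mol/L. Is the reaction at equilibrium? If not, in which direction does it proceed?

reverse (toward reactants)

(CaCO₃, CaO are pure solids — omitted from Q.)
Q = [CO₂] = 0.0394
Q = 0.0394 > K = 0.00926, so the reverse reaction proceeds.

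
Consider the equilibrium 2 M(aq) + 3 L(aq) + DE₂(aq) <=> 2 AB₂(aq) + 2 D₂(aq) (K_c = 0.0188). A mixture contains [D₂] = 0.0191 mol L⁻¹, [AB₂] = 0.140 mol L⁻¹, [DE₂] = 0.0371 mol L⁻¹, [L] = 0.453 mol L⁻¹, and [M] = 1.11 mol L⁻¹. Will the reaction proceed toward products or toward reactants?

Q_c = [AB₂]²·[D₂]² / ([M]²·[L]³·[DE₂]) = (0.140)²·(0.0191)² / ((1.11)²·(0.453)³·(0.0371)) = 0.00168
Q_c = 0.00168 < K_c = 0.0188, so the forward reaction proceeds.

to the right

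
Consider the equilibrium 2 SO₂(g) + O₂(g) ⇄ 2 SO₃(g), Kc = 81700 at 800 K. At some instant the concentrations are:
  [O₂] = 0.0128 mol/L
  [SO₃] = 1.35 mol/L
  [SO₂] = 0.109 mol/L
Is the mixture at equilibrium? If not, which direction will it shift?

Qc = [SO₃]² / ([SO₂]²·[O₂]) = (1.35)² / ((0.109)²·(0.0128)) = 12000
Qc = 12000 < Kc = 81700: net forward reaction.

no; Q < K, reaction proceeds forward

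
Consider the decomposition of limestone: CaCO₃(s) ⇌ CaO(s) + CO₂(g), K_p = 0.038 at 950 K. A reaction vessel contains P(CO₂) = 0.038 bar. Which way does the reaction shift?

(CaCO₃, CaO are pure solids — omitted from Q_p.)
Q_p = P(CO₂) = 0.038
Q_p = 0.038 = K_p, so the system is already at equilibrium.

neither direction; the system is at equilibrium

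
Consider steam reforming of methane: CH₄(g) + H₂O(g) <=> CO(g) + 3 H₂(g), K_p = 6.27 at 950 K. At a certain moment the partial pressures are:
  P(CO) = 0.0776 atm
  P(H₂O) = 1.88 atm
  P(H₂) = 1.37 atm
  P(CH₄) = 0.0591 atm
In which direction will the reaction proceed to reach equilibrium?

Q_p = P(CO)·P(H₂)³ / (P(CH₄)·P(H₂O)) = (0.0776)·(1.37)³ / ((0.0591)·(1.88)) = 1.80
Q_p = 1.80 < K_p = 6.27, so the forward reaction proceeds.

forward (toward products)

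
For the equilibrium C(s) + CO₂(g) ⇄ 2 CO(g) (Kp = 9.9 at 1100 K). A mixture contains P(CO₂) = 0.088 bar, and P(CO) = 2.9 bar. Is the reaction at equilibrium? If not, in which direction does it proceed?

to the left

(C is a pure solid — omitted from Qp.)
Qp = P(CO)² / P(CO₂) = (2.9)² / (0.088) = 96
Qp = 96 > Kp = 9.9, so the reverse reaction proceeds.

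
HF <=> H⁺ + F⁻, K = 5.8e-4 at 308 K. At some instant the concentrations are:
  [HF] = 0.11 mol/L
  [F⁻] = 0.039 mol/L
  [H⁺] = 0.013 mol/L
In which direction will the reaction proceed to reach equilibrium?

toward reactants

Q = [H⁺]·[F⁻] / [HF] = (0.013)·(0.039) / (0.11) = 0.0046
Q = 0.0046 > K = 5.8e-4, so the reverse reaction proceeds.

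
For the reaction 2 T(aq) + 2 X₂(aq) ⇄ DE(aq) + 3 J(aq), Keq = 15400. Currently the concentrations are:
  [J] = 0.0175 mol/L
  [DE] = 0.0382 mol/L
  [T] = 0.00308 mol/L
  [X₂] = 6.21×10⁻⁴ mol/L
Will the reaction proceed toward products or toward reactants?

toward reactants

Q = [DE]·[J]³ / ([T]²·[X₂]²) = (0.0382)·(0.0175)³ / ((0.00308)²·(6.21×10⁻⁴)²) = 56000
Q = 56000 > Keq = 15400, so the reverse reaction proceeds.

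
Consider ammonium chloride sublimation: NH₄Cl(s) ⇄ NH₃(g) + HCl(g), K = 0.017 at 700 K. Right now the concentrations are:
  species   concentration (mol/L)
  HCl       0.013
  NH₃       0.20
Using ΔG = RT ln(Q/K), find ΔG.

ΔG = -10.9 kJ/mol

(NH₄Cl is a pure solid — omitted from Q.)
Q = [NH₃]·[HCl] = (0.20)·(0.013) = 0.00260
ΔG = RT ln(Q/K) = (8.314 J mol⁻¹ K⁻¹)(700 K) × ln(0.00260/0.017)
   = (5.820 kJ/mol)(-1.878) = -10.9 kJ/mol
ΔG < 0, so the forward reaction is spontaneous (proceeds forward).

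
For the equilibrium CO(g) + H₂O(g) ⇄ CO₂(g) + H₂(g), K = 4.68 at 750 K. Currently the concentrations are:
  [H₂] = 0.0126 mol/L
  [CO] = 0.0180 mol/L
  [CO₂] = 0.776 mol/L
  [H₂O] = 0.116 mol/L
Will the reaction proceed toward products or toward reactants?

Q = [CO₂]·[H₂] / ([CO]·[H₂O]) = (0.776)·(0.0126) / ((0.0180)·(0.116)) = 4.68
Q = 4.68 = K, so the system is already at equilibrium.

at equilibrium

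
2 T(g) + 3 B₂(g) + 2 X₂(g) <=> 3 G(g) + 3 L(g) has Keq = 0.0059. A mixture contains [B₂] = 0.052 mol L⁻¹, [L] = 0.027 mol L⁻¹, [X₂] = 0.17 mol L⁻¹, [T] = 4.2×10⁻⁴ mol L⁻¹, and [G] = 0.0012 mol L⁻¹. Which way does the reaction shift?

in the reverse direction

Q = [G]³·[L]³ / ([T]²·[B₂]³·[X₂]²) = (0.0012)³·(0.027)³ / ((4.2×10⁻⁴)²·(0.052)³·(0.17)²) = 0.047
Q = 0.047 > Keq = 0.0059, so the reverse reaction proceeds.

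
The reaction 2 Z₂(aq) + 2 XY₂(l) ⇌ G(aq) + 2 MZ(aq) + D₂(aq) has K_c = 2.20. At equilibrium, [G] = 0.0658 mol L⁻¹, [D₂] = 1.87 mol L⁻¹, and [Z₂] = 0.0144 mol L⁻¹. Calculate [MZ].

(XY₂ is a pure liquid — omitted from K_c.)
At equilibrium, K_c = [G]·[MZ]²·[D₂] / [Z₂]² = 2.20.
(0.0658)·([MZ])²·(1.87) / (0.0144)² = 2.20
[MZ]² = 0.00371 ⇒ [MZ] = 0.0609 mol L⁻¹

[MZ] = 0.0609 mol L⁻¹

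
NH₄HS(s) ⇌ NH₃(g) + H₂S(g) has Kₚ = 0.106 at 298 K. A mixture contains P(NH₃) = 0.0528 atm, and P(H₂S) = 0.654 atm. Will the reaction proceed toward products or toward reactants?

(NH₄HS is a pure solid — omitted from Qₚ.)
Qₚ = P(NH₃)·P(H₂S) = (0.0528)·(0.654) = 0.0345
Qₚ = 0.0345 < Kₚ = 0.106, so the forward reaction proceeds.

in the forward direction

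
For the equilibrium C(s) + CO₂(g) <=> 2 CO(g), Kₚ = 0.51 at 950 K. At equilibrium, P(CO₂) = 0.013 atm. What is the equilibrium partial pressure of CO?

(C is a pure solid — omitted from Kₚ.)
At equilibrium, Kₚ = P(CO)² / P(CO₂) = 0.51.
(P(CO))² / (0.013) = 0.51
P(CO)² = 0.00663 ⇒ P(CO) = 0.081 atm

P(CO) = 0.081 atm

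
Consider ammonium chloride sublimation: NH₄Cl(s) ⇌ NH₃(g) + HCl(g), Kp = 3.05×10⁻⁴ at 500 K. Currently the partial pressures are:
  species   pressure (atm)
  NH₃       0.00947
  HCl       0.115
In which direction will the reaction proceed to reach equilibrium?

(NH₄Cl is a pure solid — omitted from Qp.)
Qp = P(NH₃)·P(HCl) = (0.00947)·(0.115) = 0.00109
Qp = 0.00109 > Kp = 3.05×10⁻⁴, so the reverse reaction proceeds.

reverse (toward reactants)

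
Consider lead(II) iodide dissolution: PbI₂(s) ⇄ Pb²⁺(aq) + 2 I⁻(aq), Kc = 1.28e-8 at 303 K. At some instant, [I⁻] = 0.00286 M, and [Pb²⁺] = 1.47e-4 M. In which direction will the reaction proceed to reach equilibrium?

(PbI₂ is a pure solid — omitted from Qc.)
Qc = [Pb²⁺]·[I⁻]² = (1.47e-4)·(0.00286)² = 1.20e-9
Qc = 1.20e-9 < Kc = 1.28e-8, so the forward reaction proceeds.

to the right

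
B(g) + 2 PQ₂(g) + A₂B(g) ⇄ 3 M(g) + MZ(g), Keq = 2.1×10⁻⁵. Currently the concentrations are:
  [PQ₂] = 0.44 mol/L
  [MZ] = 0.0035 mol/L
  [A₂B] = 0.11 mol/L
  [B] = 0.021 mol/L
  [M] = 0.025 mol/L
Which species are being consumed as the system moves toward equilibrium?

M, MZ (products)

Q = [M]³·[MZ] / ([B]·[PQ₂]²·[A₂B]) = (0.025)³·(0.0035) / ((0.021)·(0.44)²·(0.11)) = 1.2×10⁻⁴
Q = 1.2×10⁻⁴ > Keq = 2.1×10⁻⁵: net reverse reaction.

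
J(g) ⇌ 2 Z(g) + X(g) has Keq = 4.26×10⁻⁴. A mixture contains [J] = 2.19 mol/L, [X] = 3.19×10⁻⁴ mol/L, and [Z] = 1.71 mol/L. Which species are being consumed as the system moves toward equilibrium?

none (at equilibrium)

Q = [Z]²·[X] / [J] = (1.71)²·(3.19×10⁻⁴) / (2.19) = 4.26×10⁻⁴
Q = 4.26×10⁻⁴ = Keq; the system is at equilibrium.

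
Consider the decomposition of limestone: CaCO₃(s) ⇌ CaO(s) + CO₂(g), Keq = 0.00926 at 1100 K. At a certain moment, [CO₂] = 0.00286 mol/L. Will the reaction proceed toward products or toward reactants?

to the right

(CaCO₃, CaO are pure solids — omitted from Q.)
Q = [CO₂] = 0.00286
Q = 0.00286 < Keq = 0.00926, so the forward reaction proceeds.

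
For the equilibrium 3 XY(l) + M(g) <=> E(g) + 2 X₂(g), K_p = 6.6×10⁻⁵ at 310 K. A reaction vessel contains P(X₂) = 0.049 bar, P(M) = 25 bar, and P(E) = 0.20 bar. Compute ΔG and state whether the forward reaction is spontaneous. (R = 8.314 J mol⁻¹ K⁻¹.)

ΔG = -3.18 kJ/mol; the forward reaction is spontaneous

(XY is a pure liquid — omitted from Q_p.)
Q_p = P(E)·P(X₂)² / P(M) = (0.20)·(0.049)² / (25) = 1.92×10⁻⁵
ΔG = RT ln(Q_p/K_p) = (8.314 J mol⁻¹ K⁻¹)(310 K) × ln(1.92×10⁻⁵/6.6×10⁻⁵)
   = (2.577 kJ/mol)(-1.235) = -3.18 kJ/mol
ΔG < 0, so the forward reaction is spontaneous (proceeds forward).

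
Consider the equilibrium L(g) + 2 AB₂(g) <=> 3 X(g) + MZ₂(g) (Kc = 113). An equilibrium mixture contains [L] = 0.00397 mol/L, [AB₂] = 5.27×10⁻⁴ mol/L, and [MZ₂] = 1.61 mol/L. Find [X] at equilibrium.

At equilibrium, Kc = [X]³·[MZ₂] / ([L]·[AB₂]²) = 113.
([X])³·(1.61) / ((0.00397)·(5.27×10⁻⁴)²) = 113
[X]³ = 7.74×10⁻⁸ ⇒ [X] = 0.00426 mol/L

[X] = 0.00426 mol/L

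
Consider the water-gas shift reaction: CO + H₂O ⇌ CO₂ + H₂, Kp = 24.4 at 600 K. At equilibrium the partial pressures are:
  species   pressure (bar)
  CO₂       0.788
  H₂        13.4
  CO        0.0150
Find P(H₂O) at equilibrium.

At equilibrium, Kp = P(CO₂)·P(H₂) / (P(CO)·P(H₂O)) = 24.4.
(0.788)·(13.4) / ((0.0150)·(P(H₂O))) = 24.4
P(H₂O) = 28.9 bar

P(H₂O) = 28.9 bar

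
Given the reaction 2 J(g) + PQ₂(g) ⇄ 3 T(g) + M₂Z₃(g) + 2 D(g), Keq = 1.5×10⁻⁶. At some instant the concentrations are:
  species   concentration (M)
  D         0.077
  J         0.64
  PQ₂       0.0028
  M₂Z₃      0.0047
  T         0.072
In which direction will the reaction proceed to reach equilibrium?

to the left

Q = [T]³·[M₂Z₃]·[D]² / ([J]²·[PQ₂]) = (0.072)³·(0.0047)·(0.077)² / ((0.64)²·(0.0028)) = 9.1×10⁻⁶
Q = 9.1×10⁻⁶ > Keq = 1.5×10⁻⁶, so the reverse reaction proceeds.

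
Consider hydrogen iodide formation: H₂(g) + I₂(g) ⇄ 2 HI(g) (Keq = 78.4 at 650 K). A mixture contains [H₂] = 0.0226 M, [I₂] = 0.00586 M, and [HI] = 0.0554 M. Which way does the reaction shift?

forward (toward products)

Q = [HI]² / ([H₂]·[I₂]) = (0.0554)² / ((0.0226)·(0.00586)) = 23.2
Q = 23.2 < Keq = 78.4, so the forward reaction proceeds.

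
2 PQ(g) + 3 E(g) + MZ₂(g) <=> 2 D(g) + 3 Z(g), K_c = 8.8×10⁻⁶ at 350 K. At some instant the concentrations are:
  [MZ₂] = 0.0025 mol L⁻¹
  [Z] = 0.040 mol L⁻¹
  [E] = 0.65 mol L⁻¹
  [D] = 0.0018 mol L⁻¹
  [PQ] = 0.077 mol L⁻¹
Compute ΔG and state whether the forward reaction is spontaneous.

ΔG = 5.11 kJ/mol; the forward reaction is non-spontaneous

Q_c = [D]²·[Z]³ / ([PQ]²·[E]³·[MZ₂]) = (0.0018)²·(0.040)³ / ((0.077)²·(0.65)³·(0.0025)) = 5.09×10⁻⁵
ΔG = RT ln(Q_c/K_c) = (8.314 J mol⁻¹ K⁻¹)(350 K) × ln(5.09×10⁻⁵/8.8×10⁻⁶)
   = (2.910 kJ/mol)(1.755) = 5.11 kJ/mol
ΔG > 0, so the forward reaction is non-spontaneous (proceeds in reverse).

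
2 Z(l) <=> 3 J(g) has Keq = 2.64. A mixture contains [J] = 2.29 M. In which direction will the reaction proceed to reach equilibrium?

(Z is a pure liquid — omitted from Q.)
Q = [J]³ = (2.29)³ = 12.0
Q = 12.0 > Keq = 2.64, so the reverse reaction proceeds.

toward reactants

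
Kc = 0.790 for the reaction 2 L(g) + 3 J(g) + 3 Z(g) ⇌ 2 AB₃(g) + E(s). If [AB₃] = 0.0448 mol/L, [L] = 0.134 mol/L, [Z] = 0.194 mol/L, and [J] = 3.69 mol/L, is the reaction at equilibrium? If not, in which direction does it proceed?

(E is a pure solid — omitted from Qc.)
Qc = [AB₃]² / ([L]²·[J]³·[Z]³) = (0.0448)² / ((0.134)²·(3.69)³·(0.194)³) = 0.305
Qc = 0.305 < Kc = 0.790, so the forward reaction proceeds.

to the right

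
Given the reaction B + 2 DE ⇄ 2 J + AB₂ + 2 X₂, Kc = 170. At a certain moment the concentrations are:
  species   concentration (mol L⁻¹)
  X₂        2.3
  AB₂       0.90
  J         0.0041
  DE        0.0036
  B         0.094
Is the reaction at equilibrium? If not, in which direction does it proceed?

toward products

Qc = [J]²·[AB₂]·[X₂]² / ([B]·[DE]²) = (0.0041)²·(0.90)·(2.3)² / ((0.094)·(0.0036)²) = 66
Qc = 66 < Kc = 170, so the forward reaction proceeds.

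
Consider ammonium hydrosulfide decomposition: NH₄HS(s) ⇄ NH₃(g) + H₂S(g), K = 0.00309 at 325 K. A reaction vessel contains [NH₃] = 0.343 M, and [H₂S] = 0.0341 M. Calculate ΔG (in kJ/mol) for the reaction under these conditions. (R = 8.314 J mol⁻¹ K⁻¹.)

ΔG = 3.60 kJ/mol

(NH₄HS is a pure solid — omitted from Q.)
Q = [NH₃]·[H₂S] = (0.343)·(0.0341) = 0.0117
ΔG = RT ln(Q/K) = (8.314 J mol⁻¹ K⁻¹)(325 K) × ln(0.0117/0.00309)
   = (2.702 kJ/mol)(1.331) = 3.60 kJ/mol
ΔG > 0, so the forward reaction is non-spontaneous (proceeds in reverse).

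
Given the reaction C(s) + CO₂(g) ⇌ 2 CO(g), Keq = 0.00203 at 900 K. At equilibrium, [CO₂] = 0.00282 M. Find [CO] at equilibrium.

[CO] = 0.00239 M

(C is a pure solid — omitted from Keq.)
At equilibrium, Keq = [CO]² / [CO₂] = 0.00203.
([CO])² / (0.00282) = 0.00203
[CO]² = 5.72e-6 ⇒ [CO] = 0.00239 M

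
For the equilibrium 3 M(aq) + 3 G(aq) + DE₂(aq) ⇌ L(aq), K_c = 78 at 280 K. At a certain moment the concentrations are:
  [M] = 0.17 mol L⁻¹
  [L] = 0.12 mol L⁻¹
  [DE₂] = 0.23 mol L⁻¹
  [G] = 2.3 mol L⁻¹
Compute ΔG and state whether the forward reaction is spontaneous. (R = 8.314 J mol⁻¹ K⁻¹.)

Q_c = [L] / ([M]³·[G]³·[DE₂]) = (0.12) / ((0.17)³·(2.3)³·(0.23)) = 8.73
ΔG = RT ln(Q_c/K_c) = (8.314 J mol⁻¹ K⁻¹)(280 K) × ln(8.73/78)
   = (2.328 kJ/mol)(-2.190) = -5.10 kJ/mol
ΔG < 0, so the forward reaction is spontaneous (proceeds forward).

ΔG = -5.10 kJ/mol; the forward reaction is spontaneous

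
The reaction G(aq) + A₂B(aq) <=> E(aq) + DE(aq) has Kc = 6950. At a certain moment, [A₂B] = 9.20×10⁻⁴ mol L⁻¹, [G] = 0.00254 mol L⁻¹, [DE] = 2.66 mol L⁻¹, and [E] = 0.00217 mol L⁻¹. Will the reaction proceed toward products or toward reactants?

Qc = [E]·[DE] / ([G]·[A₂B]) = (0.00217)·(2.66) / ((0.00254)·(9.20×10⁻⁴)) = 2470
Qc = 2470 < Kc = 6950, so the forward reaction proceeds.

in the forward direction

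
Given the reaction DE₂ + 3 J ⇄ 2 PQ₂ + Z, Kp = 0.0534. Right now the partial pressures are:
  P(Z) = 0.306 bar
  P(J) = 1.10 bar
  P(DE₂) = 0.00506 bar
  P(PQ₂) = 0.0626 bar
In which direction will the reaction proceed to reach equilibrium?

Qp = P(PQ₂)²·P(Z) / (P(DE₂)·P(J)³) = (0.0626)²·(0.306) / ((0.00506)·(1.10)³) = 0.178
Qp = 0.178 > Kp = 0.0534, so the reverse reaction proceeds.

toward reactants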